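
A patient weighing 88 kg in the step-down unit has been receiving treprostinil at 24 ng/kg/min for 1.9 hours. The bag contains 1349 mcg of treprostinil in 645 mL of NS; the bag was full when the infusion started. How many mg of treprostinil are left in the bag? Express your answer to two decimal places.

Dose = 24 ng/kg/min × 88 kg = 2112 ng/min
2112 ng/min × 60 min/hr = 126720 ng/hr
Concentration = 1349 mcg ÷ 645 mL = 2.091473 mcg/mL = 2091.473 ng/mL
Rate = 126720 ng/hr ÷ 2091.473 ng/mL = 60.58888 mL/hr
Volume infused = 60.58888 mL/hr × 1.9 hr = 115.1189 mL
Volume remaining = 645 − 115.1189 = 529.8811 mL
Drug remaining = 529.8811 mL × 2091.473 ng/mL = 1108232 ng = 1.108232 mg

1.11 mg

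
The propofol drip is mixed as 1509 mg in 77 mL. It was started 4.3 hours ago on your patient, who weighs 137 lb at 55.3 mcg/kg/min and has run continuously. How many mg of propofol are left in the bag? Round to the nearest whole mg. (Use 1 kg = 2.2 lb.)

Weight = 137 lb ÷ 2.2 lb/kg = 62.27273 kg
Dose = 55.3 mcg/kg/min × 62.27273 kg = 3443.682 mcg/min
3443.682 mcg/min × 60 min/hr = 206620.9 mcg/hr
Concentration = 1509 mg ÷ 77 mL = 19.5974 mg/mL = 19597.4 mcg/mL
Rate = 206620.9 mcg/hr ÷ 19597.4 mcg/mL = 10.54328 mL/hr
Volume infused = 10.54328 mL/hr × 4.3 hr = 45.33611 mL
Volume remaining = 77 − 45.33611 = 31.66389 mL
Drug remaining = 31.66389 mL × 19597.4 mcg/mL = 620530.1 mcg = 620.5301 mg

621 mg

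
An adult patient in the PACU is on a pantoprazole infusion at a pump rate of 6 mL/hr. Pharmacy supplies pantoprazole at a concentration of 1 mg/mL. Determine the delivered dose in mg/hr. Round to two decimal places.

Drug rate = 6 mL/hr × 1 mg/mL = 6 mg/hr

6.00 mg/hr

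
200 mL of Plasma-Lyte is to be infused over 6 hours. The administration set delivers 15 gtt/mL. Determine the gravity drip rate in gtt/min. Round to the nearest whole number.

200 mL ÷ (6 hr × 60 = 360 min) = 0.5555556 mL/min
0.5555556 mL/min × 15 gtt/mL = 8.333333 gtt/min

8 gtt/min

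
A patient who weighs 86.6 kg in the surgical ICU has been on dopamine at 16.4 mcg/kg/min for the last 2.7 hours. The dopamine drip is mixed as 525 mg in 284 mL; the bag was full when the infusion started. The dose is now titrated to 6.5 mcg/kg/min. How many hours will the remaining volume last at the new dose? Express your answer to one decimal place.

8.7 hours

Initial rate:
Dose = 16.4 mcg/kg/min × 86.6 kg = 1420.24 mcg/min
1420.24 mcg/min × 60 min/hr = 85214.4 mcg/hr
Concentration = 525 mg ÷ 284 mL = 1.848592 mg/mL = 1848.592 mcg/mL
Rate = 85214.4 mcg/hr ÷ 1848.592 mcg/mL = 46.09693 mL/hr
Volume infused so far = 46.09693 mL/hr × 2.7 hr = 124.4617 mL
Volume remaining = 284 − 124.4617 = 159.5383 mL
New rate:
Dose = 6.5 mcg/kg/min × 86.6 kg = 562.9 mcg/min
562.9 mcg/min × 60 min/hr = 33774 mcg/hr
Rate = 33774 mcg/hr ÷ 1848.592 mcg/mL = 18.27013 mL/hr
Time remaining = 159.5383 mL ÷ 18.27013 mL/hr = 8.732194 hr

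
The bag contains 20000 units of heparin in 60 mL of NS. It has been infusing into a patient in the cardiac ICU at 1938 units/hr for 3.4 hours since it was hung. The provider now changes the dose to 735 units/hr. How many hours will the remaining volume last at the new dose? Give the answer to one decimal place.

18.2 hours

Initial rate:
Concentration = 20000 units ÷ 60 mL = 333.3333 units/mL
Rate = 1938 units/hr ÷ 333.3333 units/mL = 5.814 mL/hr
Volume infused so far = 5.814 mL/hr × 3.4 hr = 19.7676 mL
Volume remaining = 60 − 19.7676 = 40.2324 mL
New rate:
Rate = 735 units/hr ÷ 333.3333 units/mL = 2.205 mL/hr
Time remaining = 40.2324 mL ÷ 2.205 mL/hr = 18.24599 hr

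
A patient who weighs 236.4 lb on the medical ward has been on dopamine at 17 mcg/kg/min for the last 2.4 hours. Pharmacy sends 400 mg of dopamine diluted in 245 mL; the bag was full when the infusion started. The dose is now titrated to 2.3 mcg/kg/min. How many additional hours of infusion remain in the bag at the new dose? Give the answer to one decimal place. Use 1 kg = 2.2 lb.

Initial rate:
Weight = 236.4 lb ÷ 2.2 lb/kg = 107.4545 kg
Dose = 17 mcg/kg/min × 107.4545 kg = 1826.727 mcg/min
1826.727 mcg/min × 60 min/hr = 109603.6 mcg/hr
Concentration = 400 mg ÷ 245 mL = 1.632653 mg/mL = 1632.653 mcg/mL
Rate = 109603.6 mcg/hr ÷ 1632.653 mcg/mL = 67.13223 mL/hr
Volume infused so far = 67.13223 mL/hr × 2.4 hr = 161.1173 mL
Volume remaining = 245 − 161.1173 = 83.88265 mL
New rate:
Dose = 2.3 mcg/kg/min × 107.4545 kg = 247.1455 mcg/min
247.1455 mcg/min × 60 min/hr = 14828.73 mcg/hr
Rate = 14828.73 mcg/hr ÷ 1632.653 mcg/mL = 9.082595 mL/hr
Time remaining = 83.88265 mL ÷ 9.082595 mL/hr = 9.235538 hr

9.2 hours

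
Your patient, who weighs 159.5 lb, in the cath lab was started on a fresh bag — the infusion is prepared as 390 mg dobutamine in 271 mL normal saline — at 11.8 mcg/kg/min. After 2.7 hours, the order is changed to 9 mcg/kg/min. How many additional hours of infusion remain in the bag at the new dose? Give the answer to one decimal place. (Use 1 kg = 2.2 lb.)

6.4 hours

Initial rate:
Weight = 159.5 lb ÷ 2.2 lb/kg = 72.5 kg
Dose = 11.8 mcg/kg/min × 72.5 kg = 855.5 mcg/min
855.5 mcg/min × 60 min/hr = 51330 mcg/hr
Concentration = 390 mg ÷ 271 mL = 1.439114 mg/mL = 1439.114 mcg/mL
Rate = 51330 mcg/hr ÷ 1439.114 mcg/mL = 35.66777 mL/hr
Volume infused so far = 35.66777 mL/hr × 2.7 hr = 96.30298 mL
Volume remaining = 271 − 96.30298 = 174.697 mL
New rate:
Dose = 9 mcg/kg/min × 72.5 kg = 652.5 mcg/min
652.5 mcg/min × 60 min/hr = 39150 mcg/hr
Rate = 39150 mcg/hr ÷ 1439.114 mcg/mL = 27.20423 mL/hr
Time remaining = 174.697 mL ÷ 27.20423 mL/hr = 6.421686 hr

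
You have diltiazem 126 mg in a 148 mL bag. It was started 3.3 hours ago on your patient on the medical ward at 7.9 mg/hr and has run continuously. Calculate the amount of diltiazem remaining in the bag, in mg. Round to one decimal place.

Concentration = 126 mg ÷ 148 mL = 0.8513514 mg/mL
Rate = 7.9 mg/hr ÷ 0.8513514 mg/mL = 9.279365 mL/hr
Volume infused = 9.279365 mL/hr × 3.3 hr = 30.6219 mL
Volume remaining = 148 − 30.6219 = 117.3781 mL
Drug remaining = 117.3781 mL × 0.8513514 mg/mL = 99.93 mg

99.9 mg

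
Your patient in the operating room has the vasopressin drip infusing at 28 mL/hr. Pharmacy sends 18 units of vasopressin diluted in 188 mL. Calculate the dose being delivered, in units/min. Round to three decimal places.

Concentration = 18 units ÷ 188 mL = 0.09574468 units/mL
Drug rate = 28 mL/hr × 0.09574468 units/mL = 2.680851 units/hr
2.680851 units/hr ÷ 60 min/hr = 0.04468085 units/min

0.045 units/min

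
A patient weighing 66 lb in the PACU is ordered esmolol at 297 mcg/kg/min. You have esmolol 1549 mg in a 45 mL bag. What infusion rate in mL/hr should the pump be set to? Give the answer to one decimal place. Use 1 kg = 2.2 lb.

Weight = 66 lb ÷ 2.2 lb/kg = 30 kg
Dose = 297 mcg/kg/min × 30 kg = 8910 mcg/min
8910 mcg/min × 60 min/hr = 534600 mcg/hr
Concentration = 1549 mg ÷ 45 mL = 34.42222 mg/mL = 34422.22 mcg/mL
Rate = 534600 mcg/hr ÷ 34422.22 mcg/mL = 15.53066 mL/hr

15.5 mL/hr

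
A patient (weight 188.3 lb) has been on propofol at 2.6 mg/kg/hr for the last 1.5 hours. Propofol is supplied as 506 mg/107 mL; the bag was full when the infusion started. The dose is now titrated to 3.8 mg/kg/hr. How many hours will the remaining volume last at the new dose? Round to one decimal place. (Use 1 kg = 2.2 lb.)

Initial rate:
Weight = 188.3 lb ÷ 2.2 lb/kg = 85.59091 kg
Dose = 2.6 mg/kg/hr × 85.59091 kg = 222.5364 mg/hr
Concentration = 506 mg ÷ 107 mL = 4.728972 mg/mL
Rate = 222.5364 mg/hr ÷ 4.728972 mg/mL = 47.05808 mL/hr
Volume infused so far = 47.05808 mL/hr × 1.5 hr = 70.58713 mL
Volume remaining = 107 − 70.58713 = 36.41287 mL
New rate:
Dose = 3.8 mg/kg/hr × 85.59091 kg = 325.2455 mg/hr
Rate = 325.2455 mg/hr ÷ 4.728972 mg/mL = 68.7772 mL/hr
Time remaining = 36.41287 mL ÷ 68.7772 mL/hr = 0.5294323 hr

0.5 hours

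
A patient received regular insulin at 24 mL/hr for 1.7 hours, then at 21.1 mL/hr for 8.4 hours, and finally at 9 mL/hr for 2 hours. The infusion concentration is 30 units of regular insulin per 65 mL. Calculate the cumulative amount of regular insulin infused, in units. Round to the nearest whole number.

109 units

Concentration = 30 units ÷ 65 mL = 0.4615385 units/mL
Stage 1: 24 mL/hr × 1.7 hr = 40.8 mL → 40.8 mL × 0.4615385 units/mL = 18.83077 units
Stage 2: 21.1 mL/hr × 8.4 hr = 177.24 mL → 177.24 mL × 0.4615385 units/mL = 81.80308 units
Stage 3: 9 mL/hr × 2 hr = 18 mL → 18 mL × 0.4615385 units/mL = 8.307692 units
Total = 18.83077 + 81.80308 + 8.307692 = 108.9415 units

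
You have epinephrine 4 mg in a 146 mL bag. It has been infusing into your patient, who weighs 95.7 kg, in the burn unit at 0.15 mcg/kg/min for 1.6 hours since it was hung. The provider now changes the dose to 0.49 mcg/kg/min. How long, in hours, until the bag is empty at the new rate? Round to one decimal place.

0.9 hours

Initial rate:
Dose = 0.15 mcg/kg/min × 95.7 kg = 14.355 mcg/min
14.355 mcg/min × 60 min/hr = 861.3 mcg/hr
Concentration = 4 mg ÷ 146 mL = 0.02739726 mg/mL = 27.39726 mcg/mL
Rate = 861.3 mcg/hr ÷ 27.39726 mcg/mL = 31.43745 mL/hr
Volume infused so far = 31.43745 mL/hr × 1.6 hr = 50.29992 mL
Volume remaining = 146 − 50.29992 = 95.70008 mL
New rate:
Dose = 0.49 mcg/kg/min × 95.7 kg = 46.893 mcg/min
46.893 mcg/min × 60 min/hr = 2813.58 mcg/hr
Rate = 2813.58 mcg/hr ÷ 27.39726 mcg/mL = 102.6957 mL/hr
Time remaining = 95.70008 mL ÷ 102.6957 mL/hr = 0.9318804 hr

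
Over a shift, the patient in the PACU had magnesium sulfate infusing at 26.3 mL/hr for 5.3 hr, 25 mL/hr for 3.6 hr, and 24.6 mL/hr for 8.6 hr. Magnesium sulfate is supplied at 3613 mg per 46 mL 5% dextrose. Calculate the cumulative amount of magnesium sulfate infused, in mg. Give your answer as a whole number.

Concentration = 3613 mg ÷ 46 mL = 78.54348 mg/mL
Stage 1: 26.3 mL/hr × 5.3 hr = 139.39 mL → 139.39 mL × 78.54348 mg/mL = 10948.18 mg
Stage 2: 25 mL/hr × 3.6 hr = 90 mL → 90 mL × 78.54348 mg/mL = 7068.913 mg
Stage 3: 24.6 mL/hr × 8.6 hr = 211.56 mL → 211.56 mL × 78.54348 mg/mL = 16616.66 mg
Total = 10948.18 + 7068.913 + 16616.66 = 34633.75 mg

34634 mg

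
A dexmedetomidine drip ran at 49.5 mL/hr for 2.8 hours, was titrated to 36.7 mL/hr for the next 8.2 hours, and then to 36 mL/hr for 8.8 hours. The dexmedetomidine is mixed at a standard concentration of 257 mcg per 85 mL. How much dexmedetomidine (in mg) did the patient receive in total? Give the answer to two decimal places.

2.29 mg

Concentration = 257 mcg ÷ 85 mL = 3.023529 mcg/mL
Stage 1: 49.5 mL/hr × 2.8 hr = 138.6 mL → 138.6 mL × 3.023529 mcg/mL = 419.0612 mcg
Stage 2: 36.7 mL/hr × 8.2 hr = 300.94 mL → 300.94 mL × 3.023529 mcg/mL = 909.9009 mcg
Stage 3: 36 mL/hr × 8.8 hr = 316.8 mL → 316.8 mL × 3.023529 mcg/mL = 957.8541 mcg
Total = 419.0612 + 909.9009 + 957.8541 = 2286.816 mcg = 2.286816 mg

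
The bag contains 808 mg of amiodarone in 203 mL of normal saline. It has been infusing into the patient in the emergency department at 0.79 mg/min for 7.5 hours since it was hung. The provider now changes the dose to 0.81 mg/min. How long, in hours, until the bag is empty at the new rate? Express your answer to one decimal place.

Initial rate:
0.79 mg/min × 60 min/hr = 47.4 mg/hr
Concentration = 808 mg ÷ 203 mL = 3.980296 mg/mL
Rate = 47.4 mg/hr ÷ 3.980296 mg/mL = 11.90866 mL/hr
Volume infused so far = 11.90866 mL/hr × 7.5 hr = 89.31498 mL
Volume remaining = 203 − 89.31498 = 113.685 mL
New rate:
0.81 mg/min × 60 min/hr = 48.6 mg/hr
Rate = 48.6 mg/hr ÷ 3.980296 mg/mL = 12.21015 mL/hr
Time remaining = 113.685 mL ÷ 12.21015 mL/hr = 9.3107 hr

9.3 hours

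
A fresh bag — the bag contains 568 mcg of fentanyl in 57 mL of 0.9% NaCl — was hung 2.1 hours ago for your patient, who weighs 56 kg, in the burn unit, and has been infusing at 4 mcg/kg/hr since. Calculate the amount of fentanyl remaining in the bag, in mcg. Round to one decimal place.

Dose = 4 mcg/kg/hr × 56 kg = 224 mcg/hr
Concentration = 568 mcg ÷ 57 mL = 9.964912 mcg/mL
Rate = 224 mcg/hr ÷ 9.964912 mcg/mL = 22.47887 mL/hr
Volume infused = 22.47887 mL/hr × 2.1 hr = 47.20563 mL
Volume remaining = 57 − 47.20563 = 9.794366 mL
Drug remaining = 9.794366 mL × 9.964912 mcg/mL = 97.6 mcg

97.6 mcg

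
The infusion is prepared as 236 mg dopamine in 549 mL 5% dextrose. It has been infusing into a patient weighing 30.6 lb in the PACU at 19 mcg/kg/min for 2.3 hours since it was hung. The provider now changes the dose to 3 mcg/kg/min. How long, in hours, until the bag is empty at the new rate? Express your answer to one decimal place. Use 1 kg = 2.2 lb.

Initial rate:
Weight = 30.6 lb ÷ 2.2 lb/kg = 13.90909 kg
Dose = 19 mcg/kg/min × 13.90909 kg = 264.2727 mcg/min
264.2727 mcg/min × 60 min/hr = 15856.36 mcg/hr
Concentration = 236 mg ÷ 549 mL = 0.4298725 mg/mL = 429.8725 mcg/mL
Rate = 15856.36 mcg/hr ÷ 429.8725 mcg/mL = 36.8862 mL/hr
Volume infused so far = 36.8862 mL/hr × 2.3 hr = 84.83826 mL
Volume remaining = 549 − 84.83826 = 464.1617 mL
New rate:
Dose = 3 mcg/kg/min × 13.90909 kg = 41.72727 mcg/min
41.72727 mcg/min × 60 min/hr = 2503.636 mcg/hr
Rate = 2503.636 mcg/hr ÷ 429.8725 mcg/mL = 5.824137 mL/hr
Time remaining = 464.1617 mL ÷ 5.824137 mL/hr = 79.69622 hr

79.7 hours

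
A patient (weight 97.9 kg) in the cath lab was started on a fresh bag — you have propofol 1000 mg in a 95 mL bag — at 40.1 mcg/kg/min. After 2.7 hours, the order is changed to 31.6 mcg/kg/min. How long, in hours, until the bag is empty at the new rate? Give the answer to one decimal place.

2.0 hours

Initial rate:
Dose = 40.1 mcg/kg/min × 97.9 kg = 3925.79 mcg/min
3925.79 mcg/min × 60 min/hr = 235547.4 mcg/hr
Concentration = 1000 mg ÷ 95 mL = 10.52632 mg/mL = 10526.32 mcg/mL
Rate = 235547.4 mcg/hr ÷ 10526.32 mcg/mL = 22.377 mL/hr
Volume infused so far = 22.377 mL/hr × 2.7 hr = 60.41791 mL
Volume remaining = 95 − 60.41791 = 34.58209 mL
New rate:
Dose = 31.6 mcg/kg/min × 97.9 kg = 3093.64 mcg/min
3093.64 mcg/min × 60 min/hr = 185618.4 mcg/hr
Rate = 185618.4 mcg/hr ÷ 10526.32 mcg/mL = 17.63375 mL/hr
Time remaining = 34.58209 mL ÷ 17.63375 mL/hr = 1.961131 hr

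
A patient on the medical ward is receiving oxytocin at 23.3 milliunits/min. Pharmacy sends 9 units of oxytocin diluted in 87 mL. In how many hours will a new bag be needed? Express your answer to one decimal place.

23.3 milliunits/min × 60 min/hr = 1398 milliunits/hr
Concentration = 9 units ÷ 87 mL = 0.1034483 units/mL = 103.4483 milliunits/mL
Rate = 1398 milliunits/hr ÷ 103.4483 milliunits/mL = 13.514 mL/hr
Duration = 87 mL ÷ 13.514 mL/hr = 6.437768 hr

6.4 hours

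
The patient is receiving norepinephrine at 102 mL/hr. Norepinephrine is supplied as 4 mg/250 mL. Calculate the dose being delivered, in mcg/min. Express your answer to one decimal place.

27.2 mcg/min

Concentration = 4 mg ÷ 250 mL = 0.016 mg/mL = 16 mcg/mL
Drug rate = 102 mL/hr × 16 mcg/mL = 1632 mcg/hr
1632 mcg/hr ÷ 60 min/hr = 27.2 mcg/min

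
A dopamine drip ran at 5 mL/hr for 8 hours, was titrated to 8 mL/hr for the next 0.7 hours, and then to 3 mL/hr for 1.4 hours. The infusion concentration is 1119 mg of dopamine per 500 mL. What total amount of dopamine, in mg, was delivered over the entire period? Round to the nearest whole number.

Concentration = 1119 mg ÷ 500 mL = 2.238 mg/mL
Stage 1: 5 mL/hr × 8 hr = 40 mL → 40 mL × 2.238 mg/mL = 89.52 mg
Stage 2: 8 mL/hr × 0.7 hr = 5.6 mL → 5.6 mL × 2.238 mg/mL = 12.5328 mg
Stage 3: 3 mL/hr × 1.4 hr = 4.2 mL → 4.2 mL × 2.238 mg/mL = 9.3996 mg
Total = 89.52 + 12.5328 + 9.3996 = 111.4524 mg

111 mg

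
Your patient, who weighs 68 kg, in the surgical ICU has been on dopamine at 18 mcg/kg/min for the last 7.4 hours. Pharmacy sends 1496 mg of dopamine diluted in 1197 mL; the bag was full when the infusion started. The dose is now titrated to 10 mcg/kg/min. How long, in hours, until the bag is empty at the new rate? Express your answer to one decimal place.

23.3 hours

Initial rate:
Dose = 18 mcg/kg/min × 68 kg = 1224 mcg/min
1224 mcg/min × 60 min/hr = 73440 mcg/hr
Concentration = 1496 mg ÷ 1197 mL = 1.249791 mg/mL = 1249.791 mcg/mL
Rate = 73440 mcg/hr ÷ 1249.791 mcg/mL = 58.76182 mL/hr
Volume infused so far = 58.76182 mL/hr × 7.4 hr = 434.8375 mL
Volume remaining = 1197 − 434.8375 = 762.1625 mL
New rate:
Dose = 10 mcg/kg/min × 68 kg = 680 mcg/min
680 mcg/min × 60 min/hr = 40800 mcg/hr
Rate = 40800 mcg/hr ÷ 1249.791 mcg/mL = 32.64545 mL/hr
Time remaining = 762.1625 mL ÷ 32.64545 mL/hr = 23.34667 hr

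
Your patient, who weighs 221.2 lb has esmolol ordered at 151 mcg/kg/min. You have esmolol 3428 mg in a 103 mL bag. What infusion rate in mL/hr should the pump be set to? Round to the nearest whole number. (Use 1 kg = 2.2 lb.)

Weight = 221.2 lb ÷ 2.2 lb/kg = 100.5455 kg
Dose = 151 mcg/kg/min × 100.5455 kg = 15182.36 mcg/min
15182.36 mcg/min × 60 min/hr = 910941.8 mcg/hr
Concentration = 3428 mg ÷ 103 mL = 33.28155 mg/mL = 33281.55 mcg/mL
Rate = 910941.8 mcg/hr ÷ 33281.55 mcg/mL = 27.37077 mL/hr

27 mL/hr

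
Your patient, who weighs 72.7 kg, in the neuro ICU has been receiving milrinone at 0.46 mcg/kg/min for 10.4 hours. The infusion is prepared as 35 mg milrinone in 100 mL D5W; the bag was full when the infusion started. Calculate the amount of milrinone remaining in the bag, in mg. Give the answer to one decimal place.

14.1 mg

Dose = 0.46 mcg/kg/min × 72.7 kg = 33.442 mcg/min
33.442 mcg/min × 60 min/hr = 2006.52 mcg/hr
Concentration = 35 mg ÷ 100 mL = 0.35 mg/mL = 350 mcg/mL
Rate = 2006.52 mcg/hr ÷ 350 mcg/mL = 5.732914 mL/hr
Volume infused = 5.732914 mL/hr × 10.4 hr = 59.62231 mL
Volume remaining = 100 − 59.62231 = 40.37769 mL
Drug remaining = 40.37769 mL × 350 mcg/mL = 14132.19 mcg = 14.13219 mg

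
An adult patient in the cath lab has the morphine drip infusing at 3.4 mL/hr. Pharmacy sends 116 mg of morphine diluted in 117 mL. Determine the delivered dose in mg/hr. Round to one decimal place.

3.4 mg/hr

Concentration = 116 mg ÷ 117 mL = 0.991453 mg/mL
Drug rate = 3.4 mL/hr × 0.991453 mg/mL = 3.37094 mg/hr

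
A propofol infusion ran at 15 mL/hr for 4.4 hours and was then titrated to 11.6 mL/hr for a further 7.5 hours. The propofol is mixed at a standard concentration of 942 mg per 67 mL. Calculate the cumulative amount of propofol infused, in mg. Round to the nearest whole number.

Concentration = 942 mg ÷ 67 mL = 14.0597 mg/mL
Stage 1: 15 mL/hr × 4.4 hr = 66 mL → 66 mL × 14.0597 mg/mL = 927.9403 mg
Stage 2: 11.6 mL/hr × 7.5 hr = 87 mL → 87 mL × 14.0597 mg/mL = 1223.194 mg
Total = 927.9403 + 1223.194 = 2151.134 mg

2151 mg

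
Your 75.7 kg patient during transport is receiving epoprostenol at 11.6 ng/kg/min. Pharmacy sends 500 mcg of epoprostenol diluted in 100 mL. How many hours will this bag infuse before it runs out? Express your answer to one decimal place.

Dose = 11.6 ng/kg/min × 75.7 kg = 878.12 ng/min
878.12 ng/min × 60 min/hr = 52687.2 ng/hr
Concentration = 500 mcg ÷ 100 mL = 5 mcg/mL = 5000 ng/mL
Rate = 52687.2 ng/hr ÷ 5000 ng/mL = 10.53744 mL/hr
Duration = 100 mL ÷ 10.53744 mL/hr = 9.489971 hr

9.5 hours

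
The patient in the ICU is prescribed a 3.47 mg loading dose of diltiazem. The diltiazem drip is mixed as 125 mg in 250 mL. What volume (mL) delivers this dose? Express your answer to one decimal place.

Concentration = 125 mg ÷ 250 mL = 0.5 mg/mL
Volume = 3.47 mg ÷ 0.5 mg/mL = 6.94 mL

6.9 mL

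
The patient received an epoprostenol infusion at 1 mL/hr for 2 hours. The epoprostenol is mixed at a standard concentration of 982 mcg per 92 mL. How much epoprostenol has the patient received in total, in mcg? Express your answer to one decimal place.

Concentration = 982 mcg ÷ 92 mL = 10.67391 mcg/mL = 10673.91 ng/mL
Drug rate = 1 mL/hr × 10673.91 ng/mL = 10673.91 ng/hr
Total = 10673.91 ng/hr × 2 hr = 21347.83 ng = 21.34783 mcg

21.3 mcg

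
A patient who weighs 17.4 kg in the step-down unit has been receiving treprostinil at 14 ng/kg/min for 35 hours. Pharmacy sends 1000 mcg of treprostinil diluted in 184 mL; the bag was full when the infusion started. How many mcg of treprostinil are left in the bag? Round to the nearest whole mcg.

Dose = 14 ng/kg/min × 17.4 kg = 243.6 ng/min
243.6 ng/min × 60 min/hr = 14616 ng/hr
Concentration = 1000 mcg ÷ 184 mL = 5.434783 mcg/mL = 5434.783 ng/mL
Rate = 14616 ng/hr ÷ 5434.783 ng/mL = 2.689344 mL/hr
Volume infused = 2.689344 mL/hr × 35 hr = 94.12704 mL
Volume remaining = 184 − 94.12704 = 89.87296 mL
Drug remaining = 89.87296 mL × 5434.783 ng/mL = 488440 ng = 488.44 mcg

488 mcg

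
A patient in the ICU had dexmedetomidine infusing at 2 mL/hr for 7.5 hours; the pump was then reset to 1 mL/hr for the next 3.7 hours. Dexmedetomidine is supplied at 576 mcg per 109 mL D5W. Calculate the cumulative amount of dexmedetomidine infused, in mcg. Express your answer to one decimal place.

Concentration = 576 mcg ÷ 109 mL = 5.284404 mcg/mL
Stage 1: 2 mL/hr × 7.5 hr = 15 mL → 15 mL × 5.284404 mcg/mL = 79.26606 mcg
Stage 2: 1 mL/hr × 3.7 hr = 3.7 mL → 3.7 mL × 5.284404 mcg/mL = 19.55229 mcg
Total = 79.26606 + 19.55229 = 98.81835 mcg

98.8 mcg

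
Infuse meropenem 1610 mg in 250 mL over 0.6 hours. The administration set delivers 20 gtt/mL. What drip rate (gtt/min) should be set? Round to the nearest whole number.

250 mL ÷ (0.6 hr × 60 = 36 min) = 6.944444 mL/min
6.944444 mL/min × 20 gtt/mL = 138.8889 gtt/min

139 gtt/min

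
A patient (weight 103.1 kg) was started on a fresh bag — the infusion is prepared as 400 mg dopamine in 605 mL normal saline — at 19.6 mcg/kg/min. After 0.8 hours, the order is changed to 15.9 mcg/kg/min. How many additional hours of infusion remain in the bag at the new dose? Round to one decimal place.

3.1 hours

Initial rate:
Dose = 19.6 mcg/kg/min × 103.1 kg = 2020.76 mcg/min
2020.76 mcg/min × 60 min/hr = 121245.6 mcg/hr
Concentration = 400 mg ÷ 605 mL = 0.661157 mg/mL = 661.157 mcg/mL
Rate = 121245.6 mcg/hr ÷ 661.157 mcg/mL = 183.384 mL/hr
Volume infused so far = 183.384 mL/hr × 0.8 hr = 146.7072 mL
Volume remaining = 605 − 146.7072 = 458.2928 mL
New rate:
Dose = 15.9 mcg/kg/min × 103.1 kg = 1639.29 mcg/min
1639.29 mcg/min × 60 min/hr = 98357.4 mcg/hr
Rate = 98357.4 mcg/hr ÷ 661.157 mcg/mL = 148.7656 mL/hr
Time remaining = 458.2928 mL ÷ 148.7656 mL/hr = 3.080638 hr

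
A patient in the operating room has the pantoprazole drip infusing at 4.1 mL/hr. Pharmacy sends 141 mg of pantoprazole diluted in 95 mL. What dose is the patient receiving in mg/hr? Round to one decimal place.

Concentration = 141 mg ÷ 95 mL = 1.484211 mg/mL
Drug rate = 4.1 mL/hr × 1.484211 mg/mL = 6.085263 mg/hr

6.1 mg/hr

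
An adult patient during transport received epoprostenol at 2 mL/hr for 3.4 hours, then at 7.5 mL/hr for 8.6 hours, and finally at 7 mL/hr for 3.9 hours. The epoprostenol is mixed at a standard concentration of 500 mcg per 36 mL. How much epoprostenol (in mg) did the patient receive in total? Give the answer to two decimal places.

Concentration = 500 mcg ÷ 36 mL = 13.88889 mcg/mL
Stage 1: 2 mL/hr × 3.4 hr = 6.8 mL → 6.8 mL × 13.88889 mcg/mL = 94.44444 mcg
Stage 2: 7.5 mL/hr × 8.6 hr = 64.5 mL → 64.5 mL × 13.88889 mcg/mL = 895.8333 mcg
Stage 3: 7 mL/hr × 3.9 hr = 27.3 mL → 27.3 mL × 13.88889 mcg/mL = 379.1667 mcg
Total = 94.44444 + 895.8333 + 379.1667 = 1369.444 mcg = 1.369444 mg

1.37 mg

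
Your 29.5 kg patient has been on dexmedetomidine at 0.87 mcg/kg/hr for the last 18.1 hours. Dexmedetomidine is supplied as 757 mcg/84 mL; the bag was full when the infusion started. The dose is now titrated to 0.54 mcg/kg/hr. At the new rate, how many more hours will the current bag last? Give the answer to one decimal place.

18.4 hours

Initial rate:
Dose = 0.87 mcg/kg/hr × 29.5 kg = 25.665 mcg/hr
Concentration = 757 mcg ÷ 84 mL = 9.011905 mcg/mL
Rate = 25.665 mcg/hr ÷ 9.011905 mcg/mL = 2.8479 mL/hr
Volume infused so far = 2.8479 mL/hr × 18.1 hr = 51.54698 mL
Volume remaining = 84 − 51.54698 = 32.45302 mL
New rate:
Dose = 0.54 mcg/kg/hr × 29.5 kg = 15.93 mcg/hr
Rate = 15.93 mcg/hr ÷ 9.011905 mcg/mL = 1.767662 mL/hr
Time remaining = 32.45302 mL ÷ 1.767662 mL/hr = 18.35929 hr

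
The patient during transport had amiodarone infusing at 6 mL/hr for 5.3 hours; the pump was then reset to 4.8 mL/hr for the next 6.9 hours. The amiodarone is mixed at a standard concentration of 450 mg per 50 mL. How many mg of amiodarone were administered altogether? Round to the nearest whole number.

Concentration = 450 mg ÷ 50 mL = 9 mg/mL
Stage 1: 6 mL/hr × 5.3 hr = 31.8 mL → 31.8 mL × 9 mg/mL = 286.2 mg
Stage 2: 4.8 mL/hr × 6.9 hr = 33.12 mL → 33.12 mL × 9 mg/mL = 298.08 mg
Total = 286.2 + 298.08 = 584.28 mg

584 mg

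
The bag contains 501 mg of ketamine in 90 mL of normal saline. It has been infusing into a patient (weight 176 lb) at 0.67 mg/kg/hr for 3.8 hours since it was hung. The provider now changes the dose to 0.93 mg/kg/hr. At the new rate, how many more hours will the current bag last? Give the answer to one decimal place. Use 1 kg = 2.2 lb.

Initial rate:
Weight = 176 lb ÷ 2.2 lb/kg = 80 kg
Dose = 0.67 mg/kg/hr × 80 kg = 53.6 mg/hr
Concentration = 501 mg ÷ 90 mL = 5.566667 mg/mL
Rate = 53.6 mg/hr ÷ 5.566667 mg/mL = 9.628743 mL/hr
Volume infused so far = 9.628743 mL/hr × 3.8 hr = 36.58922 mL
Volume remaining = 90 − 36.58922 = 53.41078 mL
New rate:
Dose = 0.93 mg/kg/hr × 80 kg = 74.4 mg/hr
Rate = 74.4 mg/hr ÷ 5.566667 mg/mL = 13.36527 mL/hr
Time remaining = 53.41078 mL ÷ 13.36527 mL/hr = 3.996237 hr

4.0 hours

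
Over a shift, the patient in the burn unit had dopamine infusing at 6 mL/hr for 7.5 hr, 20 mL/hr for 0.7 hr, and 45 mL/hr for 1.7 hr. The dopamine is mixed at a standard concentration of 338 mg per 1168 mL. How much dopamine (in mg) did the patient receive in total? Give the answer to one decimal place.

Concentration = 338 mg ÷ 1168 mL = 0.2893836 mg/mL
Stage 1: 6 mL/hr × 7.5 hr = 45 mL → 45 mL × 0.2893836 mg/mL = 13.02226 mg
Stage 2: 20 mL/hr × 0.7 hr = 14 mL → 14 mL × 0.2893836 mg/mL = 4.05137 mg
Stage 3: 45 mL/hr × 1.7 hr = 76.5 mL → 76.5 mL × 0.2893836 mg/mL = 22.13784 mg
Total = 13.02226 + 4.05137 + 22.13784 = 39.21147 mg

39.2 mg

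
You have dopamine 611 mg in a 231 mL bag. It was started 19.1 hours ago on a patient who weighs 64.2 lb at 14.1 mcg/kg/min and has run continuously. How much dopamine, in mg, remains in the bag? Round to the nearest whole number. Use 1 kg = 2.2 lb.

139 mg

Weight = 64.2 lb ÷ 2.2 lb/kg = 29.18182 kg
Dose = 14.1 mcg/kg/min × 29.18182 kg = 411.4636 mcg/min
411.4636 mcg/min × 60 min/hr = 24687.82 mcg/hr
Concentration = 611 mg ÷ 231 mL = 2.645022 mg/mL = 2645.022 mcg/mL
Rate = 24687.82 mcg/hr ÷ 2645.022 mcg/mL = 9.333692 mL/hr
Volume infused = 9.333692 mL/hr × 19.1 hr = 178.2735 mL
Volume remaining = 231 − 178.2735 = 52.72648 mL
Drug remaining = 52.72648 mL × 2645.022 mcg/mL = 139462.7 mcg = 139.4627 mg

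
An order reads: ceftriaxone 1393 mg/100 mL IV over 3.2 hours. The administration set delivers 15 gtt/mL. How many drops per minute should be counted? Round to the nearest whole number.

8 gtt/min

100 mL ÷ (3.2 hr × 60 = 192 min) = 0.5208333 mL/min
0.5208333 mL/min × 15 gtt/mL = 7.8125 gtt/min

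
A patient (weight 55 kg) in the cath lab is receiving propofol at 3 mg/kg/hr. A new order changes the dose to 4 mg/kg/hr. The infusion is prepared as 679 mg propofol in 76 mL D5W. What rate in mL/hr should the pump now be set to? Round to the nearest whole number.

Dose = 4 mg/kg/hr × 55 kg = 220 mg/hr
Concentration = 679 mg ÷ 76 mL = 8.934211 mg/mL
Rate = 220 mg/hr ÷ 8.934211 mg/mL = 24.62445 mL/hr

25 mL/hr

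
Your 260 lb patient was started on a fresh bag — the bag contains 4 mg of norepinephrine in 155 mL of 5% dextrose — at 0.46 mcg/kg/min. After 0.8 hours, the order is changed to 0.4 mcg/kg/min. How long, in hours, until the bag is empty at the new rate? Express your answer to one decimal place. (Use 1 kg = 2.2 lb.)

0.5 hours

Initial rate:
Weight = 260 lb ÷ 2.2 lb/kg = 118.1818 kg
Dose = 0.46 mcg/kg/min × 118.1818 kg = 54.36364 mcg/min
54.36364 mcg/min × 60 min/hr = 3261.818 mcg/hr
Concentration = 4 mg ÷ 155 mL = 0.02580645 mg/mL = 25.80645 mcg/mL
Rate = 3261.818 mcg/hr ÷ 25.80645 mcg/mL = 126.3955 mL/hr
Volume infused so far = 126.3955 mL/hr × 0.8 hr = 101.1164 mL
Volume remaining = 155 − 101.1164 = 53.88364 mL
New rate:
Dose = 0.4 mcg/kg/min × 118.1818 kg = 47.27273 mcg/min
47.27273 mcg/min × 60 min/hr = 2836.364 mcg/hr
Rate = 2836.364 mcg/hr ÷ 25.80645 mcg/mL = 109.9091 mL/hr
Time remaining = 53.88364 mL ÷ 109.9091 mL/hr = 0.4902564 hr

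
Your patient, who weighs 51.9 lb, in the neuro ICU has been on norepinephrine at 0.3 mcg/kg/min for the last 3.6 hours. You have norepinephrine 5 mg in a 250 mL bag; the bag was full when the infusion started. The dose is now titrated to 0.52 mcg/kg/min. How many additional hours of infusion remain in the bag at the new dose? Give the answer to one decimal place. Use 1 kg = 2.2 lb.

4.7 hours

Initial rate:
Weight = 51.9 lb ÷ 2.2 lb/kg = 23.59091 kg
Dose = 0.3 mcg/kg/min × 23.59091 kg = 7.077273 mcg/min
7.077273 mcg/min × 60 min/hr = 424.6364 mcg/hr
Concentration = 5 mg ÷ 250 mL = 0.02 mg/mL = 20 mcg/mL
Rate = 424.6364 mcg/hr ÷ 20 mcg/mL = 21.23182 mL/hr
Volume infused so far = 21.23182 mL/hr × 3.6 hr = 76.43455 mL
Volume remaining = 250 − 76.43455 = 173.5655 mL
New rate:
Dose = 0.52 mcg/kg/min × 23.59091 kg = 12.26727 mcg/min
12.26727 mcg/min × 60 min/hr = 736.0364 mcg/hr
Rate = 736.0364 mcg/hr ÷ 20 mcg/mL = 36.80182 mL/hr
Time remaining = 173.5655 mL ÷ 36.80182 mL/hr = 4.71622 hr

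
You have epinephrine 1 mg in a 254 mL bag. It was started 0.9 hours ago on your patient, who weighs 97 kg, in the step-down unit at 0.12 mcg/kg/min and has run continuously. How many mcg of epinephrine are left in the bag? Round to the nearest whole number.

371 mcg

Dose = 0.12 mcg/kg/min × 97 kg = 11.64 mcg/min
11.64 mcg/min × 60 min/hr = 698.4 mcg/hr
Concentration = 1 mg ÷ 254 mL = 0.003937008 mg/mL = 3.937008 mcg/mL
Rate = 698.4 mcg/hr ÷ 3.937008 mcg/mL = 177.3936 mL/hr
Volume infused = 177.3936 mL/hr × 0.9 hr = 159.6542 mL
Volume remaining = 254 − 159.6542 = 94.34576 mL
Drug remaining = 94.34576 mL × 3.937008 mcg/mL = 371.44 mcg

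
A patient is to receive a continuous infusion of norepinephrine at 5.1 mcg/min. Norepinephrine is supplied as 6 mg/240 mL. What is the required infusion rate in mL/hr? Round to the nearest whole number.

12 mL/hr

5.1 mcg/min × 60 min/hr = 306 mcg/hr
Concentration = 6 mg ÷ 240 mL = 0.025 mg/mL = 25 mcg/mL
Rate = 306 mcg/hr ÷ 25 mcg/mL = 12.24 mL/hr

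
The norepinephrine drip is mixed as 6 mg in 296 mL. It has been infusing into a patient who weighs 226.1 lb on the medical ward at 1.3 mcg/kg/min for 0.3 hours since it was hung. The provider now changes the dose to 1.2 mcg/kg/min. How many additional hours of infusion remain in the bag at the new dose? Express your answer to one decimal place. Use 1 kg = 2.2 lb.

Initial rate:
Weight = 226.1 lb ÷ 2.2 lb/kg = 102.7727 kg
Dose = 1.3 mcg/kg/min × 102.7727 kg = 133.6045 mcg/min
133.6045 mcg/min × 60 min/hr = 8016.273 mcg/hr
Concentration = 6 mg ÷ 296 mL = 0.02027027 mg/mL = 20.27027 mcg/mL
Rate = 8016.273 mcg/hr ÷ 20.27027 mcg/mL = 395.4695 mL/hr
Volume infused so far = 395.4695 mL/hr × 0.3 hr = 118.6408 mL
Volume remaining = 296 − 118.6408 = 177.3592 mL
New rate:
Dose = 1.2 mcg/kg/min × 102.7727 kg = 123.3273 mcg/min
123.3273 mcg/min × 60 min/hr = 7399.636 mcg/hr
Rate = 7399.636 mcg/hr ÷ 20.27027 mcg/mL = 365.0487 mL/hr
Time remaining = 177.3592 mL ÷ 365.0487 mL/hr = 0.4858507 hr

0.5 hours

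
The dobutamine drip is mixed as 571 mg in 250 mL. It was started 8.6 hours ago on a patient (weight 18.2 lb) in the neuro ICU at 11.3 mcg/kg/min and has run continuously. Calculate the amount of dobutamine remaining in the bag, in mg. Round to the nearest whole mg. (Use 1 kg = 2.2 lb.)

Weight = 18.2 lb ÷ 2.2 lb/kg = 8.272727 kg
Dose = 11.3 mcg/kg/min × 8.272727 kg = 93.48182 mcg/min
93.48182 mcg/min × 60 min/hr = 5608.909 mcg/hr
Concentration = 571 mg ÷ 250 mL = 2.284 mg/mL = 2284 mcg/mL
Rate = 5608.909 mcg/hr ÷ 2284 mcg/mL = 2.45574 mL/hr
Volume infused = 2.45574 mL/hr × 8.6 hr = 21.11936 mL
Volume remaining = 250 − 21.11936 = 228.8806 mL
Drug remaining = 228.8806 mL × 2284 mcg/mL = 522763.4 mcg = 522.7634 mg

523 mg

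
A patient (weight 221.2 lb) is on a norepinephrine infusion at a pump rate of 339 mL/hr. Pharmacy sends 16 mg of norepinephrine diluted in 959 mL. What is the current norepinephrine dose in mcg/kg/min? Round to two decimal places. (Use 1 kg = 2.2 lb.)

0.94 mcg/kg/min

Weight = 221.2 lb ÷ 2.2 lb/kg = 100.5455 kg
Concentration = 16 mg ÷ 959 mL = 0.01668405 mg/mL = 16.68405 mcg/mL
Drug rate = 339 mL/hr × 16.68405 mcg/mL = 5655.892 mcg/hr
5655.892 mcg/hr ÷ 60 min/hr = 94.26486 mcg/min
94.26486 mcg/min ÷ 100.5455 kg = 0.9375348 mcg/kg/min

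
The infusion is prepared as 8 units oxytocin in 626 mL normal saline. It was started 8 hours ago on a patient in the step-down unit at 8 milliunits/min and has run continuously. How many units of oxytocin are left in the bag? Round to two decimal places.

8 milliunits/min × 60 min/hr = 480 milliunits/hr
Concentration = 8 units ÷ 626 mL = 0.01277955 units/mL = 12.77955 milliunits/mL
Rate = 480 milliunits/hr ÷ 12.77955 milliunits/mL = 37.56 mL/hr
Volume infused = 37.56 mL/hr × 8 hr = 300.48 mL
Volume remaining = 626 − 300.48 = 325.52 mL
Drug remaining = 325.52 mL × 12.77955 milliunits/mL = 4160 milliunits = 4.16 units

4.16 units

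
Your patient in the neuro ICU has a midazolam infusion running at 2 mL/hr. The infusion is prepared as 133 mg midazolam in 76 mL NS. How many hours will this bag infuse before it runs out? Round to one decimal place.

38.0 hours

Duration = 76 mL ÷ 2 mL/hr = 38 hr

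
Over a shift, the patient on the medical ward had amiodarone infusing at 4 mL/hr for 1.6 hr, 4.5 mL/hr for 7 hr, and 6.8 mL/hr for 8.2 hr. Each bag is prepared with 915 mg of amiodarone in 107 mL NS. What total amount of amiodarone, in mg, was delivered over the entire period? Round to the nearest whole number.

801 mg

Concentration = 915 mg ÷ 107 mL = 8.551402 mg/mL
Stage 1: 4 mL/hr × 1.6 hr = 6.4 mL → 6.4 mL × 8.551402 mg/mL = 54.72897 mg
Stage 2: 4.5 mL/hr × 7 hr = 31.5 mL → 31.5 mL × 8.551402 mg/mL = 269.3692 mg
Stage 3: 6.8 mL/hr × 8.2 hr = 55.76 mL → 55.76 mL × 8.551402 mg/mL = 476.8262 mg
Total = 54.72897 + 269.3692 + 476.8262 = 800.9243 mg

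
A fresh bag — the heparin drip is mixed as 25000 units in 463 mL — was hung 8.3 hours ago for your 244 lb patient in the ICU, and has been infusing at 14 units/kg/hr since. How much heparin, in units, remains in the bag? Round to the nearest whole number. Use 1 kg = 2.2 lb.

Weight = 244 lb ÷ 2.2 lb/kg = 110.9091 kg
Dose = 14 units/kg/hr × 110.9091 kg = 1552.727 units/hr
Concentration = 25000 units ÷ 463 mL = 53.99568 units/mL
Rate = 1552.727 units/hr ÷ 53.99568 units/mL = 28.75651 mL/hr
Volume infused = 28.75651 mL/hr × 8.3 hr = 238.679 mL
Volume remaining = 463 − 238.679 = 224.321 mL
Drug remaining = 224.321 mL × 53.99568 units/mL = 12112.36 units

12112 units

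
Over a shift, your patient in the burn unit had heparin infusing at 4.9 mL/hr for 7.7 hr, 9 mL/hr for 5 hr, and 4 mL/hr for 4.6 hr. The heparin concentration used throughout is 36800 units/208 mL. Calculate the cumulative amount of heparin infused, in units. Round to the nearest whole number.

Concentration = 36800 units ÷ 208 mL = 176.9231 units/mL
Stage 1: 4.9 mL/hr × 7.7 hr = 37.73 mL → 37.73 mL × 176.9231 units/mL = 6675.308 units
Stage 2: 9 mL/hr × 5 hr = 45 mL → 45 mL × 176.9231 units/mL = 7961.538 units
Stage 3: 4 mL/hr × 4.6 hr = 18.4 mL → 18.4 mL × 176.9231 units/mL = 3255.385 units
Total = 6675.308 + 7961.538 + 3255.385 = 17892.23 units

17892 units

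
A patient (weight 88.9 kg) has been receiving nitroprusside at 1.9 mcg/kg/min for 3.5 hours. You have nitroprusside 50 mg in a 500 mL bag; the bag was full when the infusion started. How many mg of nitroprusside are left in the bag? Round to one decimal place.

Dose = 1.9 mcg/kg/min × 88.9 kg = 168.91 mcg/min
168.91 mcg/min × 60 min/hr = 10134.6 mcg/hr
Concentration = 50 mg ÷ 500 mL = 0.1 mg/mL = 100 mcg/mL
Rate = 10134.6 mcg/hr ÷ 100 mcg/mL = 101.346 mL/hr
Volume infused = 101.346 mL/hr × 3.5 hr = 354.711 mL
Volume remaining = 500 − 354.711 = 145.289 mL
Drug remaining = 145.289 mL × 100 mcg/mL = 14528.9 mcg = 14.5289 mg

14.5 mg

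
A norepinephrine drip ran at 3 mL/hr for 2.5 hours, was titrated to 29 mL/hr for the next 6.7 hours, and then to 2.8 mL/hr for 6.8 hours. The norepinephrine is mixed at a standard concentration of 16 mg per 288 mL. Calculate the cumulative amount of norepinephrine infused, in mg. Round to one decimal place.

Concentration = 16 mg ÷ 288 mL = 0.05555556 mg/mL
Stage 1: 3 mL/hr × 2.5 hr = 7.5 mL → 7.5 mL × 0.05555556 mg/mL = 0.4166667 mg
Stage 2: 29 mL/hr × 6.7 hr = 194.3 mL → 194.3 mL × 0.05555556 mg/mL = 10.79444 mg
Stage 3: 2.8 mL/hr × 6.8 hr = 19.04 mL → 19.04 mL × 0.05555556 mg/mL = 1.057778 mg
Total = 0.4166667 + 10.79444 + 1.057778 = 12.26889 mg

12.3 mg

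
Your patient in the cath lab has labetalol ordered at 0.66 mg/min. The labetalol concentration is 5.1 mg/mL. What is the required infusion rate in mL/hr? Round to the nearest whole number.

0.66 mg/min × 60 min/hr = 39.6 mg/hr
Rate = 39.6 mg/hr ÷ 5.1 mg/mL = 7.764706 mL/hr

8 mL/hr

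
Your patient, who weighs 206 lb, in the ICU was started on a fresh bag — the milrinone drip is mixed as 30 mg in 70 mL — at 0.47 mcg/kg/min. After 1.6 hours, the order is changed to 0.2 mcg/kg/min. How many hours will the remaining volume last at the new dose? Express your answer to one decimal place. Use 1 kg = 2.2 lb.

Initial rate:
Weight = 206 lb ÷ 2.2 lb/kg = 93.63636 kg
Dose = 0.47 mcg/kg/min × 93.63636 kg = 44.00909 mcg/min
44.00909 mcg/min × 60 min/hr = 2640.545 mcg/hr
Concentration = 30 mg ÷ 70 mL = 0.4285714 mg/mL = 428.5714 mcg/mL
Rate = 2640.545 mcg/hr ÷ 428.5714 mcg/mL = 6.161273 mL/hr
Volume infused so far = 6.161273 mL/hr × 1.6 hr = 9.858036 mL
Volume remaining = 70 − 9.858036 = 60.14196 mL
New rate:
Dose = 0.2 mcg/kg/min × 93.63636 kg = 18.72727 mcg/min
18.72727 mcg/min × 60 min/hr = 1123.636 mcg/hr
Rate = 1123.636 mcg/hr ÷ 428.5714 mcg/mL = 2.621818 mL/hr
Time remaining = 60.14196 mL ÷ 2.621818 mL/hr = 22.93903 hr

22.9 hours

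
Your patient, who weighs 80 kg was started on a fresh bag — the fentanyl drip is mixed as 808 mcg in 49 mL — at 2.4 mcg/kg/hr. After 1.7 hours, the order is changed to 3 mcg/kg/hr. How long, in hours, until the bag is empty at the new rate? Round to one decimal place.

Initial rate:
Dose = 2.4 mcg/kg/hr × 80 kg = 192 mcg/hr
Concentration = 808 mcg ÷ 49 mL = 16.4898 mcg/mL
Rate = 192 mcg/hr ÷ 16.4898 mcg/mL = 11.64356 mL/hr
Volume infused so far = 11.64356 mL/hr × 1.7 hr = 19.79406 mL
Volume remaining = 49 − 19.79406 = 29.20594 mL
New rate:
Dose = 3 mcg/kg/hr × 80 kg = 240 mcg/hr
Rate = 240 mcg/hr ÷ 16.4898 mcg/mL = 14.55446 mL/hr
Time remaining = 29.20594 mL ÷ 14.55446 mL/hr = 2.006667 hr

2.0 hours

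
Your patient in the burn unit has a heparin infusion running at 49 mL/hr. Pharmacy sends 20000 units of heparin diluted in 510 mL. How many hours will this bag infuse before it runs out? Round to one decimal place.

10.4 hours

Duration = 510 mL ÷ 49 mL/hr = 10.40816 hr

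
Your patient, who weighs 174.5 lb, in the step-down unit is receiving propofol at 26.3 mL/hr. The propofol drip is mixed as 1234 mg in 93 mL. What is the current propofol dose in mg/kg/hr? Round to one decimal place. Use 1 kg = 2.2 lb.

4.4 mg/kg/hr

Weight = 174.5 lb ÷ 2.2 lb/kg = 79.31818 kg
Concentration = 1234 mg ÷ 93 mL = 13.26882 mg/mL
Drug rate = 26.3 mL/hr × 13.26882 mg/mL = 348.9699 mg/hr
348.9699 mg/hr ÷ 79.31818 kg = 4.39962 mg/kg/hr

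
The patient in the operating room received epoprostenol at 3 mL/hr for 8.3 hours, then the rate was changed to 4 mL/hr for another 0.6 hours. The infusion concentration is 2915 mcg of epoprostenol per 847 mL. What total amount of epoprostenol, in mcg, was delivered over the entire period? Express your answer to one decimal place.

Concentration = 2915 mcg ÷ 847 mL = 3.441558 mcg/mL
Stage 1: 3 mL/hr × 8.3 hr = 24.9 mL → 24.9 mL × 3.441558 mcg/mL = 85.69481 mcg
Stage 2: 4 mL/hr × 0.6 hr = 2.4 mL → 2.4 mL × 3.441558 mcg/mL = 8.25974 mcg
Total = 85.69481 + 8.25974 = 93.95455 mcg

94.0 mcg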